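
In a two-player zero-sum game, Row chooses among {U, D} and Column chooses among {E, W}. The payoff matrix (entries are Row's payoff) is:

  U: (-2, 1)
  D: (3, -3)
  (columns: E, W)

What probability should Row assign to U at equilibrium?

Row minima: U → -2, D → -3; maximin = -2.
Column maxima: E → 3, W → 1; minimax = 1.
-2 ≠ 1, so there is no saddle point; optimal play is mixed.
Let Row play U with probability p. Expected payoff against E: (-2)p + 3(1−p) = −5p + 3; against W: 1p + (-3)(1−p) = 4p − 3.
Setting these equal: −5p + 3 = 4p − 3 ⇒ −9p = -6 ⇒ p = 2/3, and the value is (-5)·(2/3) + 3 = -1/3.
For Column: with q = P(E), equating U's and D's payoffs gives −3q + 1 = 6q − 3 ⇒ q = 4/9.

2/3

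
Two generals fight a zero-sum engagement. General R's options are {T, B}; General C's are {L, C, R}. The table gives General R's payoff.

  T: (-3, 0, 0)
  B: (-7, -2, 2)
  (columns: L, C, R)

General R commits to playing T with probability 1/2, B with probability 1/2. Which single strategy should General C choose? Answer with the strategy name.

If General C plays L, General R's expected payoff is (1/2)·(-3) + (1/2)·(-7) = -5.
If General C plays C, General R's expected payoff is (1/2)·0 + (1/2)·(-2) = -1.
If General C plays R, General R's expected payoff is (1/2)·0 + (1/2)·2 = 1.
General C minimizes General R's payoff; the smallest is -5, so the best response is L.

L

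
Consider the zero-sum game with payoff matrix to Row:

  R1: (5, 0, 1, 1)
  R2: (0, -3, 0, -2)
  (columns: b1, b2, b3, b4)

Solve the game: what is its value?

0

Row minima: R1 → 0, R2 → -3; maximin = 0.
Column maxima: b1 → 5, b2 → 0, b3 → 1, b4 → 1; minimax = 0.
Since maximin = minimax = 0, there is a saddle point and the value is 0.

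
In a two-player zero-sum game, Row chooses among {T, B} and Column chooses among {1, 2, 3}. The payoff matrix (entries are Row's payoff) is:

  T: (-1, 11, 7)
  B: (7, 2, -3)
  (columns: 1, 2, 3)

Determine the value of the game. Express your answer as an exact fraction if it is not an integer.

Row minima: T → -1, B → -3; maximin = -1.
Column maxima: 1 → 7, 2 → 11, 3 → 7; minimax = 7.
-1 ≠ 7, so there is no saddle point; optimal play is mixed.
2 is strictly dominated by 3 (it gives Row strictly more in every row), so Column never plays it.
On the remaining 2×2 (T, B vs 1, 3):
Let Row play T with probability p. Expected payoff against 1: (-1)p + 7(1−p) = −8p + 7; against 3: 7p + (-3)(1−p) = 10p − 3.
Setting these equal: −8p + 7 = 10p − 3 ⇒ −18p = -10 ⇒ p = 5/9, and the value is (-8)·(5/9) + 7 = 23/9.
For Column: with q = P(1), equating T's and B's payoffs gives −8q + 7 = 10q − 3 ⇒ q = 5/9.

23/9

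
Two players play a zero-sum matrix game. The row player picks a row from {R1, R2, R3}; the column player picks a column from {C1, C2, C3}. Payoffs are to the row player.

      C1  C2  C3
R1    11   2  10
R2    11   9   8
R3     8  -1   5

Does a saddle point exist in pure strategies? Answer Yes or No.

No

Row minima: R1 → 2, R2 → 8, R3 → -1; maximin = 8.
Column maxima: C1 → 11, C2 → 9, C3 → 10; minimax = 9.
8 ≠ 9, so no pure-strategy equilibrium exists.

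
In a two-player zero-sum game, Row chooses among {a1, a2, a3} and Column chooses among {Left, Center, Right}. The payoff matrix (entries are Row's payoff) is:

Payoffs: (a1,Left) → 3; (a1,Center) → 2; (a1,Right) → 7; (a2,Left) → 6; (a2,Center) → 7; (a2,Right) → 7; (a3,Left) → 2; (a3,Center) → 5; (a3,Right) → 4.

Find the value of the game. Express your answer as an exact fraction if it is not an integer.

6

Row minima: a1 → 2, a2 → 6, a3 → 2; maximin = 6.
Column maxima: Left → 6, Center → 7, Right → 7; minimax = 6.
Since maximin = minimax = 6, there is a saddle point and the value is 6.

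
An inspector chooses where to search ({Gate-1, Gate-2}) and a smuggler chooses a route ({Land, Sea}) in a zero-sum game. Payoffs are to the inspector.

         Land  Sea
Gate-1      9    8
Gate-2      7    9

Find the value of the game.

25/3

Row minima: Gate-1 → 8, Gate-2 → 7; maximin = 8.
Column maxima: Land → 9, Sea → 9; minimax = 9.
8 ≠ 9, so there is no saddle point; optimal play is mixed.
Let the inspector play Gate-1 with probability p. Expected payoff against Land: 9p + 7(1−p) = 2p + 7; against Sea: 8p + 9(1−p) = −p + 9.
Setting these equal: 2p + 7 = −p + 9 ⇒ 3p = 2 ⇒ p = 2/3, and the value is (2)·(2/3) + 7 = 25/3.
For the smuggler: with q = P(Land), equating Gate-1's and Gate-2's payoffs gives q + 8 = −2q + 9 ⇒ q = 1/3.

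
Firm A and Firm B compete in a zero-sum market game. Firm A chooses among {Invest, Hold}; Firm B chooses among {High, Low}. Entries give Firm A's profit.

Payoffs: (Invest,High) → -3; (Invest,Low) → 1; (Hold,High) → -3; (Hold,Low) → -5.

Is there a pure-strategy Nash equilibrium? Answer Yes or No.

Yes

Row minima: Invest → -3, Hold → -5; maximin = -3.
Column maxima: High → -3, Low → 1; minimax = -3.
maximin = minimax = -3, so a saddle point exists.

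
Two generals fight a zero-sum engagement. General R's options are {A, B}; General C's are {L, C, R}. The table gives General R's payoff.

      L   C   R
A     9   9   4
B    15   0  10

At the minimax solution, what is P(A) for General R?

2/3

Row minima: A → 4, B → 0; maximin = 4.
Column maxima: L → 15, C → 9, R → 10; minimax = 9.
4 ≠ 9, so there is no saddle point; optimal play is mixed.
L is strictly dominated by R (it gives General R strictly more in every row), so General C never plays it.
On the remaining 2×2 (A, B vs C, R):
Let General R play A with probability p. Expected payoff against C: 9p + 0(1−p) = 9p; against R: 4p + 10(1−p) = −6p + 10.
Setting these equal: 9p = −6p + 10 ⇒ 15p = 10 ⇒ p = 2/3, and the value is (9)·(2/3) = 6.
For General C: with q = P(C), equating A's and B's payoffs gives 5q + 4 = −10q + 10 ⇒ q = 2/5.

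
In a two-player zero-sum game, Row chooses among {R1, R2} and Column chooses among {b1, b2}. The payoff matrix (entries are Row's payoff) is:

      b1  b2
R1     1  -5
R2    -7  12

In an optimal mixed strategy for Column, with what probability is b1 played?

Row minima: R1 → -5, R2 → -7; maximin = -5.
Column maxima: b1 → 1, b2 → 12; minimax = 1.
-5 ≠ 1, so there is no saddle point; optimal play is mixed.
Let Row play R1 with probability p. Expected payoff against b1: 1p + (-7)(1−p) = 8p − 7; against b2: (-5)p + 12(1−p) = −17p + 12.
Setting these equal: 8p − 7 = −17p + 12 ⇒ 25p = 19 ⇒ p = 19/25, and the value is (8)·(19/25) − 7 = -23/25.
For Column: with q = P(b1), equating R1's and R2's payoffs gives 6q − 5 = −19q + 12 ⇒ q = 17/25.

17/25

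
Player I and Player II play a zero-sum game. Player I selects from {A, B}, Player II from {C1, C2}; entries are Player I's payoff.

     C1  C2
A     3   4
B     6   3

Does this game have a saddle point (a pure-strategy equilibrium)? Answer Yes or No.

Row minima: A → 3, B → 3; maximin = 3.
Column maxima: C1 → 6, C2 → 4; minimax = 4.
3 ≠ 4, so no pure-strategy equilibrium exists.

No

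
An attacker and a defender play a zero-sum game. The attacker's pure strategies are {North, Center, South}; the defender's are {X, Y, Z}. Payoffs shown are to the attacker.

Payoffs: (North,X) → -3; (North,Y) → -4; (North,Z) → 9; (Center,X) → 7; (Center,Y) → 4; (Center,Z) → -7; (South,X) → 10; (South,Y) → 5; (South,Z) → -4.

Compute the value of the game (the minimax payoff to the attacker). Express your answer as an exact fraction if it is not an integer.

29/22

Row minima: North → -4, Center → -7, South → -4; maximin = -4.
Column maxima: X → 10, Y → 5, Z → 9; minimax = 5.
-4 ≠ 5, so there is no saddle point; optimal play is mixed.
Center is strictly dominated by South, so the attacker never plays it.
X is strictly dominated by Y (it gives the attacker strictly more in every row), so the defender never plays it.
On the remaining 2×2 (North, South vs Y, Z):
Let the attacker play North with probability p. Expected payoff against Y: (-4)p + 5(1−p) = −9p + 5; against Z: 9p + (-4)(1−p) = 13p − 4.
Setting these equal: −9p + 5 = 13p − 4 ⇒ −22p = -9 ⇒ p = 9/22, and the value is (-9)·(9/22) + 5 = 29/22.
For the defender: with q = P(Y), equating North's and South's payoffs gives −13q + 9 = 9q − 4 ⇒ q = 13/22.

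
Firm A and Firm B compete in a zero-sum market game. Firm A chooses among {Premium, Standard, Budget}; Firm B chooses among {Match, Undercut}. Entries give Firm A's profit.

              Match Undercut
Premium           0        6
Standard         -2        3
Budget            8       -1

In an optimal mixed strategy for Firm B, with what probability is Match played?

Row minima: Premium → 0, Standard → -2, Budget → -1; maximin = 0.
Column maxima: Match → 8, Undercut → 6; minimax = 6.
0 ≠ 6, so there is no saddle point; optimal play is mixed.
Standard is strictly dominated by Premium, so Firm A never plays it.
On the remaining 2×2 (Premium, Budget vs Match, Undercut):
Let Firm A play Premium with probability p. Expected payoff against Match: 0p + 8(1−p) = −8p + 8; against Undercut: 6p + (-1)(1−p) = 7p − 1.
Setting these equal: −8p + 8 = 7p − 1 ⇒ −15p = -9 ⇒ p = 3/5, and the value is (-8)·(3/5) + 8 = 16/5.
For Firm B: with q = P(Match), equating Premium's and Budget's payoffs gives −6q + 6 = 9q − 1 ⇒ q = 7/15.

7/15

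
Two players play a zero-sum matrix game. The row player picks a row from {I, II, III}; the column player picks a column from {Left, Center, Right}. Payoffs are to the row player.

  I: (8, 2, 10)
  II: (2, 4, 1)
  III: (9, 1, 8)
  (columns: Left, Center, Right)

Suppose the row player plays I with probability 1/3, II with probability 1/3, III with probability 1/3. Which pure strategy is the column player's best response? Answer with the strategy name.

If the column player plays Left, the row player's expected payoff is (1/3)·8 + (1/3)·2 + (1/3)·9 = 19/3.
If the column player plays Center, the row player's expected payoff is (1/3)·2 + (1/3)·4 + (1/3)·1 = 7/3.
If the column player plays Right, the row player's expected payoff is (1/3)·10 + (1/3)·1 + (1/3)·8 = 19/3.
The column player minimizes the row player's payoff; the smallest is 7/3, so the best response is Center.

Center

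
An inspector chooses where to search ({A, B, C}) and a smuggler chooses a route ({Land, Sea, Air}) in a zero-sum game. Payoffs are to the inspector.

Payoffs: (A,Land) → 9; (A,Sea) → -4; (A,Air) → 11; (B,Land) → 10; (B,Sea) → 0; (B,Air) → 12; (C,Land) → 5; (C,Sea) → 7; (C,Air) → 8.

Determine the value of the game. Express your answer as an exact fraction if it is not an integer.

Row minima: A → -4, B → 0, C → 5; maximin = 5.
Column maxima: Land → 10, Sea → 7, Air → 12; minimax = 7.
5 ≠ 7, so there is no saddle point; optimal play is mixed.
A is strictly dominated by B, so the inspector never plays it.
Air is strictly dominated by Land (it gives the inspector strictly more in every row), so the smuggler never plays it.
On the remaining 2×2 (B, C vs Land, Sea):
Let the inspector play B with probability p. Expected payoff against Land: 10p + 5(1−p) = 5p + 5; against Sea: 0p + 7(1−p) = −7p + 7.
Setting these equal: 5p + 5 = −7p + 7 ⇒ 12p = 2 ⇒ p = 1/6, and the value is (5)·(1/6) + 5 = 35/6.
For the smuggler: with q = P(Land), equating B's and C's payoffs gives 10q = −2q + 7 ⇒ q = 7/12.

35/6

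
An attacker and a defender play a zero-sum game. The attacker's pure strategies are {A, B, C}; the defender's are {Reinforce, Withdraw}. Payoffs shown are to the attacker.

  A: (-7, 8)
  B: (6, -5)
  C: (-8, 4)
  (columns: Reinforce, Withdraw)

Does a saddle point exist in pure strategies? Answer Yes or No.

No

Row minima: A → -7, B → -5, C → -8; maximin = -5.
Column maxima: Reinforce → 6, Withdraw → 8; minimax = 6.
-5 ≠ 6, so no pure-strategy equilibrium exists.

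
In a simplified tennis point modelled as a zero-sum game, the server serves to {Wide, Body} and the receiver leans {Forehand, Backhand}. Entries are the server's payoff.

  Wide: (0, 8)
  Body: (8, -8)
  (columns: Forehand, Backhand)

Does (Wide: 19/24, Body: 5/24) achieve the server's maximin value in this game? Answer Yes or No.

No

Against Forehand this mix gives (19/24)·0 + (5/24)·8 = 5/3.
Against Backhand this mix gives (19/24)·8 + (5/24)·(-8) = 14/3.
The receiver will play Forehand, holding the server to 5/3. Shifting weight toward the row that does better against Forehand would raise this floor (the equalizing mix achieves 8/3 against both Forehand and Backhand), so the proposed strategy is not optimal.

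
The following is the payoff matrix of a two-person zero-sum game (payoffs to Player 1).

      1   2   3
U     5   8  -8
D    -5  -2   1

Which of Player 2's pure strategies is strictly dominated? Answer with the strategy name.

1 holds Player 1's payoff strictly below 2 in every row: 5 < 8, -5 < -2.
So 2 is strictly dominated for Player 2.

2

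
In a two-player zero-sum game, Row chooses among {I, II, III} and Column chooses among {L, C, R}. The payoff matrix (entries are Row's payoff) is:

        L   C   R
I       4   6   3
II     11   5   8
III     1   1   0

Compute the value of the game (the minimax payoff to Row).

11/2

Row minima: I → 3, II → 5, III → 0; maximin = 5.
Column maxima: L → 11, C → 6, R → 8; minimax = 6.
5 ≠ 6, so there is no saddle point; optimal play is mixed.
III is strictly dominated by I, so Row never plays it.
L is strictly dominated by R (it gives Row strictly more in every row), so Column never plays it.
On the remaining 2×2 (I, II vs C, R):
Let Row play I with probability p. Expected payoff against C: 6p + 5(1−p) = p + 5; against R: 3p + 8(1−p) = −5p + 8.
Setting these equal: p + 5 = −5p + 8 ⇒ 6p = 3 ⇒ p = 1/2, and the value is (1)·(1/2) + 5 = 11/2.
For Column: with q = P(C), equating I's and II's payoffs gives 3q + 3 = −3q + 8 ⇒ q = 5/6.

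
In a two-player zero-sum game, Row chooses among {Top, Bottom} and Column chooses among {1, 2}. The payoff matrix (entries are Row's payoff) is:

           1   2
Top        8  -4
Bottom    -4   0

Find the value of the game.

-1

Row minima: Top → -4, Bottom → -4; maximin = -4.
Column maxima: 1 → 8, 2 → 0; minimax = 0.
-4 ≠ 0, so there is no saddle point; optimal play is mixed.
Let Row play Top with probability p. Expected payoff against 1: 8p + (-4)(1−p) = 12p − 4; against 2: (-4)p + 0(1−p) = −4p.
Setting these equal: 12p − 4 = −4p ⇒ 16p = 4 ⇒ p = 1/4, and the value is (12)·(1/4) − 4 = -1.
For Column: with q = P(1), equating Top's and Bottom's payoffs gives 12q − 4 = −4q ⇒ q = 1/4.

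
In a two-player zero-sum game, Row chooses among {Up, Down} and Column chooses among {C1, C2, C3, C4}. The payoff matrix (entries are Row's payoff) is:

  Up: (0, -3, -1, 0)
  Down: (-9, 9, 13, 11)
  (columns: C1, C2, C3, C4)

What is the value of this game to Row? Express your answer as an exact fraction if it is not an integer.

Row minima: Up → -3, Down → -9; maximin = -3.
Column maxima: C1 → 0, C2 → 9, C3 → 13, C4 → 11; minimax = 0.
-3 ≠ 0, so there is no saddle point; optimal play is mixed.
C3 is strictly dominated by C2 (it gives Row strictly more in every row), so Column never plays it.
C4 is strictly dominated by C2 (it gives Row strictly more in every row), so Column never plays it.
On the remaining 2×2 (Up, Down vs C1, C2):
Let Row play Up with probability p. Expected payoff against C1: 0p + (-9)(1−p) = 9p − 9; against C2: (-3)p + 9(1−p) = −12p + 9.
Setting these equal: 9p − 9 = −12p + 9 ⇒ 21p = 18 ⇒ p = 6/7, and the value is (9)·(6/7) − 9 = -9/7.
For Column: with q = P(C1), equating Up's and Down's payoffs gives 3q − 3 = −18q + 9 ⇒ q = 4/7.

-9/7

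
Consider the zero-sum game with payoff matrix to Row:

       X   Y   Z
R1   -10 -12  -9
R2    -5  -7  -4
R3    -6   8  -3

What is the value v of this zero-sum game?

-41/8

Row minima: R1 → -12, R2 → -7, R3 → -6; maximin = -6.
Column maxima: X → -5, Y → 8, Z → -3; minimax = -5.
-6 ≠ -5, so there is no saddle point; optimal play is mixed.
R1 is strictly dominated by R2, so Row never plays it.
Z is strictly dominated by X (it gives Row strictly more in every row), so Column never plays it.
On the remaining 2×2 (R2, R3 vs X, Y):
Let Row play R2 with probability p. Expected payoff against X: (-5)p + (-6)(1−p) = p − 6; against Y: (-7)p + 8(1−p) = −15p + 8.
Setting these equal: p − 6 = −15p + 8 ⇒ 16p = 14 ⇒ p = 7/8, and the value is (1)·(7/8) − 6 = -41/8.
For Column: with q = P(X), equating R2's and R3's payoffs gives 2q − 7 = −14q + 8 ⇒ q = 15/16.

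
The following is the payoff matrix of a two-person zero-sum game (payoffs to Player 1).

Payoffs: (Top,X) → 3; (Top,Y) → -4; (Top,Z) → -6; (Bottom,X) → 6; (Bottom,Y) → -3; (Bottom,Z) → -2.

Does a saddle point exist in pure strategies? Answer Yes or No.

Row minima: Top → -6, Bottom → -3; maximin = -3.
Column maxima: X → 6, Y → -3, Z → -2; minimax = -3.
maximin = minimax = -3, so a saddle point exists.

Yes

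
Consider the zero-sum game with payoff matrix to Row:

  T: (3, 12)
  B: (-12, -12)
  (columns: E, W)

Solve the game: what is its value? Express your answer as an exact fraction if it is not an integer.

Row minima: T → 3, B → -12; maximin = 3.
Column maxima: E → 3, W → 12; minimax = 3.
Since maximin = minimax = 3, there is a saddle point and the value is 3.

3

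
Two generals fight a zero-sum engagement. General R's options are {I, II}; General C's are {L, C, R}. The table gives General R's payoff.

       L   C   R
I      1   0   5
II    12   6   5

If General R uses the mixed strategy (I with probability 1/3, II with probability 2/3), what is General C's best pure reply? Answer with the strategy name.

C

If General C plays L, General R's expected payoff is (1/3)·1 + (2/3)·12 = 25/3.
If General C plays C, General R's expected payoff is (1/3)·0 + (2/3)·6 = 4.
If General C plays R, General R's expected payoff is (1/3)·5 + (2/3)·5 = 5.
General C minimizes General R's payoff; the smallest is 4, so the best response is C.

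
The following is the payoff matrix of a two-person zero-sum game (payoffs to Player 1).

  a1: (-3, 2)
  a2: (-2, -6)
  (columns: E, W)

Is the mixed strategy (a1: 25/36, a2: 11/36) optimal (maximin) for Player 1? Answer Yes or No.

Against E this mix gives (25/36)·(-3) + (11/36)·(-2) = -97/36.
Against W this mix gives (25/36)·2 + (11/36)·(-6) = -4/9.
Player 2 will play E, holding Player 1 to -97/36. Shifting weight toward the row that does better against E would raise this floor (the equalizing mix achieves -22/9 against both E and W), so the proposed strategy is not optimal.

No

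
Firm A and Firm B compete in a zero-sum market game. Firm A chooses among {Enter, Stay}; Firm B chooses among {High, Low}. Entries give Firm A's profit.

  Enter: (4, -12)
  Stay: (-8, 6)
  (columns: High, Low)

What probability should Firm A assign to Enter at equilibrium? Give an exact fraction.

7/15

Row minima: Enter → -12, Stay → -8; maximin = -8.
Column maxima: High → 4, Low → 6; minimax = 4.
-8 ≠ 4, so there is no saddle point; optimal play is mixed.
Let Firm A play Enter with probability p. Expected payoff against High: 4p + (-8)(1−p) = 12p − 8; against Low: (-12)p + 6(1−p) = −18p + 6.
Setting these equal: 12p − 8 = −18p + 6 ⇒ 30p = 14 ⇒ p = 7/15, and the value is (12)·(7/15) − 8 = -12/5.
For Firm B: with q = P(High), equating Enter's and Stay's payoffs gives 16q − 12 = −14q + 6 ⇒ q = 3/5.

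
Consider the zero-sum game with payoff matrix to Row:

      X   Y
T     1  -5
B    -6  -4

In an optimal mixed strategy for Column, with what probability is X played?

1/8

Row minima: T → -5, B → -6; maximin = -5.
Column maxima: X → 1, Y → -4; minimax = -4.
-5 ≠ -4, so there is no saddle point; optimal play is mixed.
Let Row play T with probability p. Expected payoff against X: 1p + (-6)(1−p) = 7p − 6; against Y: (-5)p + (-4)(1−p) = −p − 4.
Setting these equal: 7p − 6 = −p − 4 ⇒ 8p = 2 ⇒ p = 1/4, and the value is (7)·(1/4) − 6 = -17/4.
For Column: with q = P(X), equating T's and B's payoffs gives 6q − 5 = −2q − 4 ⇒ q = 1/8.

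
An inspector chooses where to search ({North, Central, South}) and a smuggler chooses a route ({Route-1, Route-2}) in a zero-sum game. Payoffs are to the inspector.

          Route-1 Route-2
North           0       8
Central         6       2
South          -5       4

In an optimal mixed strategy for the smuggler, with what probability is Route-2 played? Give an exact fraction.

Row minima: North → 0, Central → 2, South → -5; maximin = 2.
Column maxima: Route-1 → 6, Route-2 → 8; minimax = 6.
2 ≠ 6, so there is no saddle point; optimal play is mixed.
South is strictly dominated by North, so the inspector never plays it.
On the remaining 2×2 (North, Central vs Route-1, Route-2):
Let the inspector play North with probability p. Expected payoff against Route-1: 0p + 6(1−p) = −6p + 6; against Route-2: 8p + 2(1−p) = 6p + 2.
Setting these equal: −6p + 6 = 6p + 2 ⇒ −12p = -4 ⇒ p = 1/3, and the value is (-6)·(1/3) + 6 = 4.
For the smuggler: with q = P(Route-1), equating North's and Central's payoffs gives −8q + 8 = 4q + 2 ⇒ q = 1/2.

1/2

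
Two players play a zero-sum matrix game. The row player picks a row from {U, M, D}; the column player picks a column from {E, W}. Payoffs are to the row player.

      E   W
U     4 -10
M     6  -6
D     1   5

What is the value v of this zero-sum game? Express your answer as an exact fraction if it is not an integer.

9/4

Row minima: U → -10, M → -6, D → 1; maximin = 1.
Column maxima: E → 6, W → 5; minimax = 5.
1 ≠ 5, so there is no saddle point; optimal play is mixed.
U is strictly dominated by M, so the row player never plays it.
On the remaining 2×2 (M, D vs E, W):
Let the row player play M with probability p. Expected payoff against E: 6p + 1(1−p) = 5p + 1; against W: (-6)p + 5(1−p) = −11p + 5.
Setting these equal: 5p + 1 = −11p + 5 ⇒ 16p = 4 ⇒ p = 1/4, and the value is (5)·(1/4) + 1 = 9/4.
For the column player: with q = P(E), equating M's and D's payoffs gives 12q − 6 = −4q + 5 ⇒ q = 11/16.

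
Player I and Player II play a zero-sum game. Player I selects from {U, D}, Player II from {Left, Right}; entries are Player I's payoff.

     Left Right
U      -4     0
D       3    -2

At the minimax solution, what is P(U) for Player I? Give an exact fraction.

Row minima: U → -4, D → -2; maximin = -2.
Column maxima: Left → 3, Right → 0; minimax = 0.
-2 ≠ 0, so there is no saddle point; optimal play is mixed.
Let Player I play U with probability p. Expected payoff against Left: (-4)p + 3(1−p) = −7p + 3; against Right: 0p + (-2)(1−p) = 2p − 2.
Setting these equal: −7p + 3 = 2p − 2 ⇒ −9p = -5 ⇒ p = 5/9, and the value is (-7)·(5/9) + 3 = -8/9.
For Player II: with q = P(Left), equating U's and D's payoffs gives −4q = 5q − 2 ⇒ q = 2/9.

5/9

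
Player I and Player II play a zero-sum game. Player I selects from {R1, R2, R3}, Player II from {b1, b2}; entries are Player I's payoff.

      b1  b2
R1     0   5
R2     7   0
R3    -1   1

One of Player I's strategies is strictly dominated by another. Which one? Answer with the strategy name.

R1 gives a strictly higher payoff than R3 against every column: 0 > -1, 5 > 1.
So R3 is strictly dominated and Player I never plays it.

R3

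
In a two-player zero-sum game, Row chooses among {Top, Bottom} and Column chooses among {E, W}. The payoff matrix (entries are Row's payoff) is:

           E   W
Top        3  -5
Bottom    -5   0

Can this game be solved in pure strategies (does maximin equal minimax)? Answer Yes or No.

No

Row minima: Top → -5, Bottom → -5; maximin = -5.
Column maxima: E → 3, W → 0; minimax = 0.
-5 ≠ 0, so no pure-strategy equilibrium exists.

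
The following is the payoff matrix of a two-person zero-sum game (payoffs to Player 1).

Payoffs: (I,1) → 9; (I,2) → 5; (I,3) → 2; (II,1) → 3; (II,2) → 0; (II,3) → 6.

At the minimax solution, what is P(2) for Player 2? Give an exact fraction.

Row minima: I → 2, II → 0; maximin = 2.
Column maxima: 1 → 9, 2 → 5, 3 → 6; minimax = 5.
2 ≠ 5, so there is no saddle point; optimal play is mixed.
1 is strictly dominated by 2 (it gives Player 1 strictly more in every row), so Player 2 never plays it.
On the remaining 2×2 (I, II vs 2, 3):
Let Player 1 play I with probability p. Expected payoff against 2: 5p + 0(1−p) = 5p; against 3: 2p + 6(1−p) = −4p + 6.
Setting these equal: 5p = −4p + 6 ⇒ 9p = 6 ⇒ p = 2/3, and the value is (5)·(2/3) = 10/3.
For Player 2: with q = P(2), equating I's and II's payoffs gives 3q + 2 = −6q + 6 ⇒ q = 4/9.

4/9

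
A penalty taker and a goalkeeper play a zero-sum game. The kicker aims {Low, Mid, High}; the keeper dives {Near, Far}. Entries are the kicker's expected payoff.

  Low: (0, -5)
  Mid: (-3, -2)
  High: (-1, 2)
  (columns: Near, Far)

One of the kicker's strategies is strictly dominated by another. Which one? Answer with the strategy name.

High gives a strictly higher payoff than Mid against every column: -1 > -3, 2 > -2.
So Mid is strictly dominated and the kicker never plays it.

Mid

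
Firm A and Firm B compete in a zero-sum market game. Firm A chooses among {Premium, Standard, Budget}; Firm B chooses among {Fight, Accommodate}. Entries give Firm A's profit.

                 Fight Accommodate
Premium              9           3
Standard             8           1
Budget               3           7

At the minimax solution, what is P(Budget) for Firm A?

Row minima: Premium → 3, Standard → 1, Budget → 3; maximin = 3.
Column maxima: Fight → 9, Accommodate → 7; minimax = 7.
3 ≠ 7, so there is no saddle point; optimal play is mixed.
Standard is strictly dominated by Premium, so Firm A never plays it.
On the remaining 2×2 (Premium, Budget vs Fight, Accommodate):
Let Firm A play Premium with probability p. Expected payoff against Fight: 9p + 3(1−p) = 6p + 3; against Accommodate: 3p + 7(1−p) = −4p + 7.
Setting these equal: 6p + 3 = −4p + 7 ⇒ 10p = 4 ⇒ p = 2/5, and the value is (6)·(2/5) + 3 = 27/5.
For Firm B: with q = P(Fight), equating Premium's and Budget's payoffs gives 6q + 3 = −4q + 7 ⇒ q = 2/5.

3/5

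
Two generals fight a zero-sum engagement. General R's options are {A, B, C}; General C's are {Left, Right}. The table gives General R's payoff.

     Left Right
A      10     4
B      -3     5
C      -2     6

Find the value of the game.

34/7

Row minima: A → 4, B → -3, C → -2; maximin = 4.
Column maxima: Left → 10, Right → 6; minimax = 6.
4 ≠ 6, so there is no saddle point; optimal play is mixed.
B is strictly dominated by C, so General R never plays it.
On the remaining 2×2 (A, C vs Left, Right):
Let General R play A with probability p. Expected payoff against Left: 10p + (-2)(1−p) = 12p − 2; against Right: 4p + 6(1−p) = −2p + 6.
Setting these equal: 12p − 2 = −2p + 6 ⇒ 14p = 8 ⇒ p = 4/7, and the value is (12)·(4/7) − 2 = 34/7.
For General C: with q = P(Left), equating A's and C's payoffs gives 6q + 4 = −8q + 6 ⇒ q = 1/7.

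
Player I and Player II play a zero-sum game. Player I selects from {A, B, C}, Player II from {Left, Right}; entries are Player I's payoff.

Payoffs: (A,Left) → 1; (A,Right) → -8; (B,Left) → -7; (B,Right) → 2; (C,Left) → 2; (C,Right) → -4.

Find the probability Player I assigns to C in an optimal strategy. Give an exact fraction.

3/5

Row minima: A → -8, B → -7, C → -4; maximin = -4.
Column maxima: Left → 2, Right → 2; minimax = 2.
-4 ≠ 2, so there is no saddle point; optimal play is mixed.
A is strictly dominated by C, so Player I never plays it.
On the remaining 2×2 (B, C vs Left, Right):
Let Player I play B with probability p. Expected payoff against Left: (-7)p + 2(1−p) = −9p + 2; against Right: 2p + (-4)(1−p) = 6p − 4.
Setting these equal: −9p + 2 = 6p − 4 ⇒ −15p = -6 ⇒ p = 2/5, and the value is (-9)·(2/5) + 2 = -8/5.
For Player II: with q = P(Left), equating B's and C's payoffs gives −9q + 2 = 6q − 4 ⇒ q = 2/5.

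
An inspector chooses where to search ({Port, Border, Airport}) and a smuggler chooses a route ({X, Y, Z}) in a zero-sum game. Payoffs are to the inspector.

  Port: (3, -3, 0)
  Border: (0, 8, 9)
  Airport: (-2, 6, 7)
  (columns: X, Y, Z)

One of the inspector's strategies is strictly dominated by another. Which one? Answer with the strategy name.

Airport

Border gives a strictly higher payoff than Airport against every column: 0 > -2, 8 > 6, 9 > 7.
So Airport is strictly dominated and the inspector never plays it.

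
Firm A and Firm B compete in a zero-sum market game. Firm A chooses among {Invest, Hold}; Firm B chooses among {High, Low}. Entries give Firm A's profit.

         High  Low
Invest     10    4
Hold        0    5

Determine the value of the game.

50/11

Row minima: Invest → 4, Hold → 0; maximin = 4.
Column maxima: High → 10, Low → 5; minimax = 5.
4 ≠ 5, so there is no saddle point; optimal play is mixed.
Let Firm A play Invest with probability p. Expected payoff against High: 10p + 0(1−p) = 10p; against Low: 4p + 5(1−p) = −p + 5.
Setting these equal: 10p = −p + 5 ⇒ 11p = 5 ⇒ p = 5/11, and the value is (10)·(5/11) = 50/11.
For Firm B: with q = P(High), equating Invest's and Hold's payoffs gives 6q + 4 = −5q + 5 ⇒ q = 1/11.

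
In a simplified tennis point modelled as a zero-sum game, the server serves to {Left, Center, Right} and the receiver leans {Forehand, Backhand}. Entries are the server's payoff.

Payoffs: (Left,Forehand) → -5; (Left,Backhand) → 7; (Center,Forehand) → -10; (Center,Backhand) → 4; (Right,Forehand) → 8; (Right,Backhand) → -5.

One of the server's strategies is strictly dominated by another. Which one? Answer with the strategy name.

Center

Left gives a strictly higher payoff than Center against every column: -5 > -10, 7 > 4.
So Center is strictly dominated and the server never plays it.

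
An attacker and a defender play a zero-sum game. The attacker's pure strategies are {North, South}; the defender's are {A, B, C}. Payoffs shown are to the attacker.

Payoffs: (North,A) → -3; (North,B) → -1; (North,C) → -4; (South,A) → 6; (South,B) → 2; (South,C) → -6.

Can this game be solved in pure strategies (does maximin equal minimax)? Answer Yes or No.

Yes

Row minima: North → -4, South → -6; maximin = -4.
Column maxima: A → 6, B → 2, C → -4; minimax = -4.
maximin = minimax = -4, so a saddle point exists.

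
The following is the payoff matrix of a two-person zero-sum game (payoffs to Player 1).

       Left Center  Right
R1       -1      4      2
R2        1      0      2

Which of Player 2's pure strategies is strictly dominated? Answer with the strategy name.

Left holds Player 1's payoff strictly below Right in every row: -1 < 2, 1 < 2.
So Right is strictly dominated for Player 2.

Right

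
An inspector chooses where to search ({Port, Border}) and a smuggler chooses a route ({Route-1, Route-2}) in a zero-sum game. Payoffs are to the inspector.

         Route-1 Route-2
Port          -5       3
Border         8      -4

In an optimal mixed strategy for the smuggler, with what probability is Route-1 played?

Row minima: Port → -5, Border → -4; maximin = -4.
Column maxima: Route-1 → 8, Route-2 → 3; minimax = 3.
-4 ≠ 3, so there is no saddle point; optimal play is mixed.
Let the inspector play Port with probability p. Expected payoff against Route-1: (-5)p + 8(1−p) = −13p + 8; against Route-2: 3p + (-4)(1−p) = 7p − 4.
Setting these equal: −13p + 8 = 7p − 4 ⇒ −20p = -12 ⇒ p = 3/5, and the value is (-13)·(3/5) + 8 = 1/5.
For the smuggler: with q = P(Route-1), equating Port's and Border's payoffs gives −8q + 3 = 12q − 4 ⇒ q = 7/20.

7/20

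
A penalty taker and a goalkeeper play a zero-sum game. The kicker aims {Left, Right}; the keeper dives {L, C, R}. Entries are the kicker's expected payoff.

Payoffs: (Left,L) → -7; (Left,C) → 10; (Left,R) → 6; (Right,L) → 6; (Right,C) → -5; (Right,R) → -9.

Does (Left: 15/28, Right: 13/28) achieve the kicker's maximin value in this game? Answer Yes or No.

Yes

Against L this mix gives (15/28)·(-7) + (13/28)·6 = -27/28.
Against C this mix gives (15/28)·10 + (13/28)·(-5) = 85/28.
Against R this mix gives (15/28)·6 + (13/28)·(-9) = -27/28.
All of the keeper's active replies (L, R) yield -27/28, and no column does worse for the kicker. The mix makes the keeper indifferent and guarantees -27/28, so it is optimal.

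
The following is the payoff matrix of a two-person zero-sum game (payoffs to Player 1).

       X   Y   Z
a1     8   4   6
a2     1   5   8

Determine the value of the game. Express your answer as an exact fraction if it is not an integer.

Row minima: a1 → 4, a2 → 1; maximin = 4.
Column maxima: X → 8, Y → 5, Z → 8; minimax = 5.
4 ≠ 5, so there is no saddle point; optimal play is mixed.
Z is strictly dominated by Y (it gives Player 1 strictly more in every row), so Player 2 never plays it.
On the remaining 2×2 (a1, a2 vs X, Y):
Let Player 1 play a1 with probability p. Expected payoff against X: 8p + 1(1−p) = 7p + 1; against Y: 4p + 5(1−p) = −p + 5.
Setting these equal: 7p + 1 = −p + 5 ⇒ 8p = 4 ⇒ p = 1/2, and the value is (7)·(1/2) + 1 = 9/2.
For Player 2: with q = P(X), equating a1's and a2's payoffs gives 4q + 4 = −4q + 5 ⇒ q = 1/8.

9/2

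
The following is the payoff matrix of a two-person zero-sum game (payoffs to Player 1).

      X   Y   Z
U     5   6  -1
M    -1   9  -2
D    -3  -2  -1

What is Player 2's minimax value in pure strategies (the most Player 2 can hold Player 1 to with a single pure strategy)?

Column maxima: X → 5, Y → 9, Z → -1.
The smallest of these is -1.

-1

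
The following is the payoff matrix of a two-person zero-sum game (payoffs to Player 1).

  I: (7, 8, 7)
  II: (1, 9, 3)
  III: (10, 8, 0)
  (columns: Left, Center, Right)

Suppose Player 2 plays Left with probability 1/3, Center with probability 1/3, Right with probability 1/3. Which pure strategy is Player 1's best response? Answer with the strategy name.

I

Expected payoff of I: (1/3)·7 + (1/3)·8 + (1/3)·7 = 22/3.
Expected payoff of II: (1/3)·1 + (1/3)·9 + (1/3)·3 = 13/3.
Expected payoff of III: (1/3)·10 + (1/3)·8 + (1/3)·0 = 6.
The largest is 22/3, so Player 1's best response is I.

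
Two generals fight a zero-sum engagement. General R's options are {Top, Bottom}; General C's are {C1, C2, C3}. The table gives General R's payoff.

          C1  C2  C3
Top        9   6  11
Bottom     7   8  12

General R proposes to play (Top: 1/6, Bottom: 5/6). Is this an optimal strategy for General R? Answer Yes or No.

No

Against C1 this mix gives (1/6)·9 + (5/6)·7 = 22/3.
Against C2 this mix gives (1/6)·6 + (5/6)·8 = 23/3.
Against C3 this mix gives (1/6)·11 + (5/6)·12 = 71/6.
General C will play C1, holding General R to 22/3. Shifting weight toward the row that does better against C1 would raise this floor (the equalizing mix achieves 15/2 against both C1 and C2), so the proposed strategy is not optimal.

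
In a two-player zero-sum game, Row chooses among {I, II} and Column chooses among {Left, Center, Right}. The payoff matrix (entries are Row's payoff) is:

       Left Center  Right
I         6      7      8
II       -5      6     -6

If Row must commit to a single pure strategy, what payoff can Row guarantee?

Row minima: I → 6, II → -6.
The best of these is 6.

6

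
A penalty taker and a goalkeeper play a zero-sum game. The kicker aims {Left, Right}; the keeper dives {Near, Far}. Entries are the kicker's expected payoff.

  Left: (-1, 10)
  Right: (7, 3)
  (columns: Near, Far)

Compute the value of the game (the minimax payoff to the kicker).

73/15

Row minima: Left → -1, Right → 3; maximin = 3.
Column maxima: Near → 7, Far → 10; minimax = 7.
3 ≠ 7, so there is no saddle point; optimal play is mixed.
Let the kicker play Left with probability p. Expected payoff against Near: (-1)p + 7(1−p) = −8p + 7; against Far: 10p + 3(1−p) = 7p + 3.
Setting these equal: −8p + 7 = 7p + 3 ⇒ −15p = -4 ⇒ p = 4/15, and the value is (-8)·(4/15) + 7 = 73/15.
For the keeper: with q = P(Near), equating Left's and Right's payoffs gives −11q + 10 = 4q + 3 ⇒ q = 7/15.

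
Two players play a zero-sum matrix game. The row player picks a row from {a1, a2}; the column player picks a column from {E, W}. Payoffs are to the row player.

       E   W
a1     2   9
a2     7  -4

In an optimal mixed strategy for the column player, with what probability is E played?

13/18

Row minima: a1 → 2, a2 → -4; maximin = 2.
Column maxima: E → 7, W → 9; minimax = 7.
2 ≠ 7, so there is no saddle point; optimal play is mixed.
Let the row player play a1 with probability p. Expected payoff against E: 2p + 7(1−p) = −5p + 7; against W: 9p + (-4)(1−p) = 13p − 4.
Setting these equal: −5p + 7 = 13p − 4 ⇒ −18p = -11 ⇒ p = 11/18, and the value is (-5)·(11/18) + 7 = 71/18.
For the column player: with q = P(E), equating a1's and a2's payoffs gives −7q + 9 = 11q − 4 ⇒ q = 13/18.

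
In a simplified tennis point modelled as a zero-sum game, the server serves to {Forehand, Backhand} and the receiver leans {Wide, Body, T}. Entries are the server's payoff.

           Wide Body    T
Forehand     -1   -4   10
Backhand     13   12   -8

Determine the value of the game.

44/17

Row minima: Forehand → -4, Backhand → -8; maximin = -4.
Column maxima: Wide → 13, Body → 12, T → 10; minimax = 10.
-4 ≠ 10, so there is no saddle point; optimal play is mixed.
Wide is strictly dominated by Body (it gives the server strictly more in every row), so the receiver never plays it.
On the remaining 2×2 (Forehand, Backhand vs Body, T):
Let the server play Forehand with probability p. Expected payoff against Body: (-4)p + 12(1−p) = −16p + 12; against T: 10p + (-8)(1−p) = 18p − 8.
Setting these equal: −16p + 12 = 18p − 8 ⇒ −34p = -20 ⇒ p = 10/17, and the value is (-16)·(10/17) + 12 = 44/17.
For the receiver: with q = P(Body), equating Forehand's and Backhand's payoffs gives −14q + 10 = 20q − 8 ⇒ q = 9/17.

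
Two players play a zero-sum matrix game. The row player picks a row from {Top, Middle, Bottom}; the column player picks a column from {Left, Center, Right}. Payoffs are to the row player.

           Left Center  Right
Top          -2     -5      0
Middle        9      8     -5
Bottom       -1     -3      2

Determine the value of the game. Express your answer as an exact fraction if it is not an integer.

1/18

Row minima: Top → -5, Middle → -5, Bottom → -3; maximin = -3.
Column maxima: Left → 9, Center → 8, Right → 2; minimax = 2.
-3 ≠ 2, so there is no saddle point; optimal play is mixed.
Top is strictly dominated by Bottom, so the row player never plays it.
Left is strictly dominated by Center (it gives the row player strictly more in every row), so the column player never plays it.
On the remaining 2×2 (Middle, Bottom vs Center, Right):
Let the row player play Middle with probability p. Expected payoff against Center: 8p + (-3)(1−p) = 11p − 3; against Right: (-5)p + 2(1−p) = −7p + 2.
Setting these equal: 11p − 3 = −7p + 2 ⇒ 18p = 5 ⇒ p = 5/18, and the value is (11)·(5/18) − 3 = 1/18.
For the column player: with q = P(Center), equating Middle's and Bottom's payoffs gives 13q − 5 = −5q + 2 ⇒ q = 7/18.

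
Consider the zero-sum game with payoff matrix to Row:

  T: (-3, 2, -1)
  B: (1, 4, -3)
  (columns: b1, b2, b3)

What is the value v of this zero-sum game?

Row minima: T → -3, B → -3; maximin = -3.
Column maxima: b1 → 1, b2 → 4, b3 → -1; minimax = -1.
-3 ≠ -1, so there is no saddle point; optimal play is mixed.
b2 is strictly dominated by b1 (it gives Row strictly more in every row), so Column never plays it.
On the remaining 2×2 (T, B vs b1, b3):
Let Row play T with probability p. Expected payoff against b1: (-3)p + 1(1−p) = −4p + 1; against b3: (-1)p + (-3)(1−p) = 2p − 3.
Setting these equal: −4p + 1 = 2p − 3 ⇒ −6p = -4 ⇒ p = 2/3, and the value is (-4)·(2/3) + 1 = -5/3.
For Column: with q = P(b1), equating T's and B's payoffs gives −2q − 1 = 4q − 3 ⇒ q = 1/3.

-5/3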